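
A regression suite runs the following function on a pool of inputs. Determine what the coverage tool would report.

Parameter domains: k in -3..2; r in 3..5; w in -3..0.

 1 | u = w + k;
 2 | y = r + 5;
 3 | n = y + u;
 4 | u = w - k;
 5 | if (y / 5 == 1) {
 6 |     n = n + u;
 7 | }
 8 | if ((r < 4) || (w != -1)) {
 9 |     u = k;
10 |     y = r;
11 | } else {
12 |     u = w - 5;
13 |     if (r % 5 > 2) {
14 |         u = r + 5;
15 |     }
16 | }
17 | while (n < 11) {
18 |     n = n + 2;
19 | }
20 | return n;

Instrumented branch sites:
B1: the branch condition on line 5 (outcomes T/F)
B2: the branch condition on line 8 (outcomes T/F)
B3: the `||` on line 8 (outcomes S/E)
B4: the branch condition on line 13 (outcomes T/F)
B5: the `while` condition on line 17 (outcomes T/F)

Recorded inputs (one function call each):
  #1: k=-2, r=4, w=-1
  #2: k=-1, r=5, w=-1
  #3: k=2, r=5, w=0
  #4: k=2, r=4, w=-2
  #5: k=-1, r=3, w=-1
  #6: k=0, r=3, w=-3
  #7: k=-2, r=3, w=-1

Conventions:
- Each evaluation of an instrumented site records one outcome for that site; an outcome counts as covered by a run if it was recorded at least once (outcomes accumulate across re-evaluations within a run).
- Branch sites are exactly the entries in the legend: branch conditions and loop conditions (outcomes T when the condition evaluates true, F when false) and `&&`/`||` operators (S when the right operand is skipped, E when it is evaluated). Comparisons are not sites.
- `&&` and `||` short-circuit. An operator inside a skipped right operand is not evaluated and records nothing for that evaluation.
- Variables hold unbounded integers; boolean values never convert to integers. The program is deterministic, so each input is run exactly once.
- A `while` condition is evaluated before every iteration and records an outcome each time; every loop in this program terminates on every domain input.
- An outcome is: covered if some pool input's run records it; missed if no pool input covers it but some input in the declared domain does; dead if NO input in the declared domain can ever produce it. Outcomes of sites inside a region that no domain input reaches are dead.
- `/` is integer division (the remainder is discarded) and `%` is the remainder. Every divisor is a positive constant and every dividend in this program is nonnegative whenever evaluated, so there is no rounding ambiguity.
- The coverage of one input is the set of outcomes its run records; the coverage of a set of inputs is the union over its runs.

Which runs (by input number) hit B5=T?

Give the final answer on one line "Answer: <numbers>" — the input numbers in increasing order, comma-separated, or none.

input #1 (k=-2, r=4, w=-1): covers B5=T
input #2 (k=-1, r=5, w=-1): covers B5=T
input #3 (k=2, r=5, w=0): misses B5=T
input #4 (k=2, r=4, w=-2): covers B5=T
input #5 (k=-1, r=3, w=-1): covers B5=T
input #6 (k=0, r=3, w=-3): covers B5=T
input #7 (k=-2, r=3, w=-1): covers B5=T

Answer: 1, 2, 4, 5, 6, 7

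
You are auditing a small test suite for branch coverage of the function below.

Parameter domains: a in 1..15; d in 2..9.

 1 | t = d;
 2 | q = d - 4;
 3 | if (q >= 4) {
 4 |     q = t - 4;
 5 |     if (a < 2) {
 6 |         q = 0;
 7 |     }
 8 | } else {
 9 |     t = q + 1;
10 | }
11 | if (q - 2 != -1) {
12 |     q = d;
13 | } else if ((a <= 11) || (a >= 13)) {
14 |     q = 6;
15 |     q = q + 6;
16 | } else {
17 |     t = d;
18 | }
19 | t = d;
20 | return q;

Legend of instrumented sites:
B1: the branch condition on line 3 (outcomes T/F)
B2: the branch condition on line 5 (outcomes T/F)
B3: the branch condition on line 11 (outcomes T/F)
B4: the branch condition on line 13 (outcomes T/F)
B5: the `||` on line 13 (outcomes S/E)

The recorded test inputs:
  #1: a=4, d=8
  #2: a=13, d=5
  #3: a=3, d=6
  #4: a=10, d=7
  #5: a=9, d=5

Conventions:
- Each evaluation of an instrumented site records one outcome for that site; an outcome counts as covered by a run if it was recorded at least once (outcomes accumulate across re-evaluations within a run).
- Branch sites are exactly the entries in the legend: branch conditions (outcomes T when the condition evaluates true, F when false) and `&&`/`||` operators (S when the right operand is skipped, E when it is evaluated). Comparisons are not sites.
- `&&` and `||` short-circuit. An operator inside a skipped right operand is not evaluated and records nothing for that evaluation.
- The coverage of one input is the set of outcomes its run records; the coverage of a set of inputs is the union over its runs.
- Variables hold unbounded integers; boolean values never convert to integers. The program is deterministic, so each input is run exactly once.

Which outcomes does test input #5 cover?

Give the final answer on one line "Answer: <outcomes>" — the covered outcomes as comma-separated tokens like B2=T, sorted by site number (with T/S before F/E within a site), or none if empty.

Tracing the run of input #5 (a=9, d=5):
  B1->F, B3->F, B5->S, B4->T
collecting distinct outcomes: B1=F, B3=F, B4=T, B5=S

Answer: B1=F, B3=F, B4=T, B5=S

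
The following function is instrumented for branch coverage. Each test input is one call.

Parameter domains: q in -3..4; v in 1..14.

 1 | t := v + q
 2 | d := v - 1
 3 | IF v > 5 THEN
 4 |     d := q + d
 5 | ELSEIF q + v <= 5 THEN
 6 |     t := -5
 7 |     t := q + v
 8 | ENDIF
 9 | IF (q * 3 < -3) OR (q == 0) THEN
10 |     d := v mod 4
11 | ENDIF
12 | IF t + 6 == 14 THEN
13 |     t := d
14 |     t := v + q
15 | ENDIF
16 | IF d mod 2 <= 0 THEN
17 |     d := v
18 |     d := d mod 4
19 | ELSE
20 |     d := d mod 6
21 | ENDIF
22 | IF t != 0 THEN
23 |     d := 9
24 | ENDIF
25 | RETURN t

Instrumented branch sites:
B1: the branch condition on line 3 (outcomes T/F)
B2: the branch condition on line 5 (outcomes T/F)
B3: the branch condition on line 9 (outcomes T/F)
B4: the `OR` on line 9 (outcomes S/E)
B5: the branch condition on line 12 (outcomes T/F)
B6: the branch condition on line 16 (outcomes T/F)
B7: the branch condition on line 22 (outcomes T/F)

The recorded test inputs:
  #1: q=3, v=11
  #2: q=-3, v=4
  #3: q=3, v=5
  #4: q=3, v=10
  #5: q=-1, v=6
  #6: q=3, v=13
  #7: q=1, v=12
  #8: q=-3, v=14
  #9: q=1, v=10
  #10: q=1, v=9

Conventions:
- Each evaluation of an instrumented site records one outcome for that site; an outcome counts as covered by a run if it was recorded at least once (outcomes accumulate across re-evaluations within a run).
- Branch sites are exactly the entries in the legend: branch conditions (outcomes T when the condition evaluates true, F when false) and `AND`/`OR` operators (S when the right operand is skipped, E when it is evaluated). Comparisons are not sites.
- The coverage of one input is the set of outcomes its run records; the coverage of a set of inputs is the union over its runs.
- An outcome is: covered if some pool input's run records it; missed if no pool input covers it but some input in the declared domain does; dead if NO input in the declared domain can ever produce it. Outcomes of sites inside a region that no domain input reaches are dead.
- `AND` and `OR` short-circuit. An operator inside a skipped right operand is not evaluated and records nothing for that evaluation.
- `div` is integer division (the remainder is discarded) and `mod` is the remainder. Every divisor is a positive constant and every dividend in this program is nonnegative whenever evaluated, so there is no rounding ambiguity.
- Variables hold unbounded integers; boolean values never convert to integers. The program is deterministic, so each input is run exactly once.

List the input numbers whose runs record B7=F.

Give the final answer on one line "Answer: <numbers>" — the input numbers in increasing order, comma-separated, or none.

input #1 (q=3, v=11): misses B7=F
input #2 (q=-3, v=4): misses B7=F
input #3 (q=3, v=5): misses B7=F
input #4 (q=3, v=10): misses B7=F
input #5 (q=-1, v=6): misses B7=F
input #6 (q=3, v=13): misses B7=F
input #7 (q=1, v=12): misses B7=F
input #8 (q=-3, v=14): misses B7=F
input #9 (q=1, v=10): misses B7=F
input #10 (q=1, v=9): misses B7=F

Answer: none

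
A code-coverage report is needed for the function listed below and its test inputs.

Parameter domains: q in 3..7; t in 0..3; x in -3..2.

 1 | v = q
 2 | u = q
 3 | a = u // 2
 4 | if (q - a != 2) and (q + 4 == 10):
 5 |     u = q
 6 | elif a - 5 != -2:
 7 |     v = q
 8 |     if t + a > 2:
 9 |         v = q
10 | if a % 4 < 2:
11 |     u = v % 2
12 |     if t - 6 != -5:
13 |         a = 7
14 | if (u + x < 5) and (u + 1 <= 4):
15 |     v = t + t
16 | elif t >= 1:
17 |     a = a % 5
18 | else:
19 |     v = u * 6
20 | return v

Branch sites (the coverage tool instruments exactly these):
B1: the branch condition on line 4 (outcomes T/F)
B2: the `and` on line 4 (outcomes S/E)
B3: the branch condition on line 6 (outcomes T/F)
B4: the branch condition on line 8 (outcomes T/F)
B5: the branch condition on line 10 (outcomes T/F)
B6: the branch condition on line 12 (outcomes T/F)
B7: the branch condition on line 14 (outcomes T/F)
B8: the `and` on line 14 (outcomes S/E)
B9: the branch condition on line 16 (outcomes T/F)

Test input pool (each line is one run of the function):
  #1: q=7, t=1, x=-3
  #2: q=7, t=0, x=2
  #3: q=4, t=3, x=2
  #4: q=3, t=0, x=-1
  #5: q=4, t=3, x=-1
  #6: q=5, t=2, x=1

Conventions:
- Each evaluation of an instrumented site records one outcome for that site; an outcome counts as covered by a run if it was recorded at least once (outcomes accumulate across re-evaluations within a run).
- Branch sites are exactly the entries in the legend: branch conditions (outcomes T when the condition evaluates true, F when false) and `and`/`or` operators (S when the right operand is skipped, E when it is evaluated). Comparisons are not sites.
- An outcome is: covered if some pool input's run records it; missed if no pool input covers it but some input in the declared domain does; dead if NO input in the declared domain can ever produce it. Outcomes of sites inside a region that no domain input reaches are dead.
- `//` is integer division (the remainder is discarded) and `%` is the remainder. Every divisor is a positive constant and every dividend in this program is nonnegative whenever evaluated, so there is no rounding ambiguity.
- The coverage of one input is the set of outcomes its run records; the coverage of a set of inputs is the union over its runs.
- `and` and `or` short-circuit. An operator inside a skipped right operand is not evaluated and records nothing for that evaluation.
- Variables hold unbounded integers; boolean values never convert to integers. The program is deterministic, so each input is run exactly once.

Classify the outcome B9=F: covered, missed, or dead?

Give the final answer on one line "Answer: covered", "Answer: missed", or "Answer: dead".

B9=F is recorded by pool input(s) 2 -> covered

Answer: covered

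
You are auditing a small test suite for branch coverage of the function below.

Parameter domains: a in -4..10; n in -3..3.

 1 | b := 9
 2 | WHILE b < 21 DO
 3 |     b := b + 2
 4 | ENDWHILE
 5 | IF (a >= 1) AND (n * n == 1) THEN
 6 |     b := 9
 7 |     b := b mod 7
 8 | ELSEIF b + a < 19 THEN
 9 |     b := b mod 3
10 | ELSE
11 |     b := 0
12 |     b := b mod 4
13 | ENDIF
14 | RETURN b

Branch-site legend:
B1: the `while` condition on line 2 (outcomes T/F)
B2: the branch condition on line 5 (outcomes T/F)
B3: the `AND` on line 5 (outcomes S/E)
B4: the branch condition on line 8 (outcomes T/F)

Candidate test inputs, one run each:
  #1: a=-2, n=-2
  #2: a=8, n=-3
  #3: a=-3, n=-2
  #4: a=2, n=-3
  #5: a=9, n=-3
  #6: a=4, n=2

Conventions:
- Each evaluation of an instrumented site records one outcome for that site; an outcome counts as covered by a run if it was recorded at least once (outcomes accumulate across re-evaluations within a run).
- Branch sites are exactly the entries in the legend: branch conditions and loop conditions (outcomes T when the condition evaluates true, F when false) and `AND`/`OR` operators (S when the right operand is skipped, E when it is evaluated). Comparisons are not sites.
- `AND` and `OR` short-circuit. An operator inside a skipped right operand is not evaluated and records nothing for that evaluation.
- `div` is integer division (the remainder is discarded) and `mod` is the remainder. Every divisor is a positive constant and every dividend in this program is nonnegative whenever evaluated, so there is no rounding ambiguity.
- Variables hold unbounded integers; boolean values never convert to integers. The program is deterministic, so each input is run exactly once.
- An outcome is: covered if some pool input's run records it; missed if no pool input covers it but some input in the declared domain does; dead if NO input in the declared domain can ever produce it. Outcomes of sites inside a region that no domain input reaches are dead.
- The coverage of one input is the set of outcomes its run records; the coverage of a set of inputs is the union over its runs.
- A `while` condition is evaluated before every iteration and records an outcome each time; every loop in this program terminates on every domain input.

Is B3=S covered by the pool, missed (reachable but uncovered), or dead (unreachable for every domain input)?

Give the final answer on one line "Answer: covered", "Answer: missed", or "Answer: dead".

B3=S is recorded by pool input(s) 1, 3 -> covered

Answer: covered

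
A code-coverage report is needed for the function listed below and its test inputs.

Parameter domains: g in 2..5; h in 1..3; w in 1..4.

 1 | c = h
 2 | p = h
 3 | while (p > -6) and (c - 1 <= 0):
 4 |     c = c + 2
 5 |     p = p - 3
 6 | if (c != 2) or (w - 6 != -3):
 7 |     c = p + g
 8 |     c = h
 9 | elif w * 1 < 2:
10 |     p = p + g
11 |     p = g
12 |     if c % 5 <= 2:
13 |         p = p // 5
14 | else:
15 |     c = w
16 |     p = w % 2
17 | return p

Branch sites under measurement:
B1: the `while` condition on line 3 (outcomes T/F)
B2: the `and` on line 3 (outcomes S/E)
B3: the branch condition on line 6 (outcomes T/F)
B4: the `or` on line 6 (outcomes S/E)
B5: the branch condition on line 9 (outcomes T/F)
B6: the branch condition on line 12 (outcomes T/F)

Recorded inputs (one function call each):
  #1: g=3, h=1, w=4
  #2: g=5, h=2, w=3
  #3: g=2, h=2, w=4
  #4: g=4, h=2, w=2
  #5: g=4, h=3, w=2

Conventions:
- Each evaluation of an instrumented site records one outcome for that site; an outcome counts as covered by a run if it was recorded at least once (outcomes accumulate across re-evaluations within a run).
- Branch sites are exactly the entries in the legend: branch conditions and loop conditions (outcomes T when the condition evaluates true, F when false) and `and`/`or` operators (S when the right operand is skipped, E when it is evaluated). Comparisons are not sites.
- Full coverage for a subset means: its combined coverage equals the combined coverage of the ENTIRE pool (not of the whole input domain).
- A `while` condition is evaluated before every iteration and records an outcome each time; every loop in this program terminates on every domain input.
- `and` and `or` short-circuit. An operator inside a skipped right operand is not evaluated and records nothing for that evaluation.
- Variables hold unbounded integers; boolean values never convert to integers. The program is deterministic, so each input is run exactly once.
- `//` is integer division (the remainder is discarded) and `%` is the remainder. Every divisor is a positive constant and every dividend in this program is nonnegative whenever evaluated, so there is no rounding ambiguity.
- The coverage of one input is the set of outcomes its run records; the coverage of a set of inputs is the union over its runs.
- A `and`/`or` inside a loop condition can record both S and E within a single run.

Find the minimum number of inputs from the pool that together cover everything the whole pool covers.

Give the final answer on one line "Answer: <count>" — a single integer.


#1 (g=3, h=1, w=4) -> covered: B1=T, B1=F, B2=E, B3=T, B4=S
#2 (g=5, h=2, w=3) -> covered: B1=F, B2=E, B3=F, B4=E, B5=F
#3 (g=2, h=2, w=4) -> covered: B1=F, B2=E, B3=T, B4=E
#4 (g=4, h=2, w=2) -> covered: B1=F, B2=E, B3=T, B4=E
#5 (g=4, h=3, w=2) -> covered: B1=F, B2=E, B3=T, B4=S
pool-wide coverage (8 outcomes): B1=T, B1=F, B2=E, B3=T, B3=F, B4=S, B4=E, B5=F
checked all size-1 subsets: none covers 8 outcomes (max 5/8)
size 2: inputs {1, 2} cover all 8 outcomes, and no lexicographically smaller subset of this size does
Answer: 2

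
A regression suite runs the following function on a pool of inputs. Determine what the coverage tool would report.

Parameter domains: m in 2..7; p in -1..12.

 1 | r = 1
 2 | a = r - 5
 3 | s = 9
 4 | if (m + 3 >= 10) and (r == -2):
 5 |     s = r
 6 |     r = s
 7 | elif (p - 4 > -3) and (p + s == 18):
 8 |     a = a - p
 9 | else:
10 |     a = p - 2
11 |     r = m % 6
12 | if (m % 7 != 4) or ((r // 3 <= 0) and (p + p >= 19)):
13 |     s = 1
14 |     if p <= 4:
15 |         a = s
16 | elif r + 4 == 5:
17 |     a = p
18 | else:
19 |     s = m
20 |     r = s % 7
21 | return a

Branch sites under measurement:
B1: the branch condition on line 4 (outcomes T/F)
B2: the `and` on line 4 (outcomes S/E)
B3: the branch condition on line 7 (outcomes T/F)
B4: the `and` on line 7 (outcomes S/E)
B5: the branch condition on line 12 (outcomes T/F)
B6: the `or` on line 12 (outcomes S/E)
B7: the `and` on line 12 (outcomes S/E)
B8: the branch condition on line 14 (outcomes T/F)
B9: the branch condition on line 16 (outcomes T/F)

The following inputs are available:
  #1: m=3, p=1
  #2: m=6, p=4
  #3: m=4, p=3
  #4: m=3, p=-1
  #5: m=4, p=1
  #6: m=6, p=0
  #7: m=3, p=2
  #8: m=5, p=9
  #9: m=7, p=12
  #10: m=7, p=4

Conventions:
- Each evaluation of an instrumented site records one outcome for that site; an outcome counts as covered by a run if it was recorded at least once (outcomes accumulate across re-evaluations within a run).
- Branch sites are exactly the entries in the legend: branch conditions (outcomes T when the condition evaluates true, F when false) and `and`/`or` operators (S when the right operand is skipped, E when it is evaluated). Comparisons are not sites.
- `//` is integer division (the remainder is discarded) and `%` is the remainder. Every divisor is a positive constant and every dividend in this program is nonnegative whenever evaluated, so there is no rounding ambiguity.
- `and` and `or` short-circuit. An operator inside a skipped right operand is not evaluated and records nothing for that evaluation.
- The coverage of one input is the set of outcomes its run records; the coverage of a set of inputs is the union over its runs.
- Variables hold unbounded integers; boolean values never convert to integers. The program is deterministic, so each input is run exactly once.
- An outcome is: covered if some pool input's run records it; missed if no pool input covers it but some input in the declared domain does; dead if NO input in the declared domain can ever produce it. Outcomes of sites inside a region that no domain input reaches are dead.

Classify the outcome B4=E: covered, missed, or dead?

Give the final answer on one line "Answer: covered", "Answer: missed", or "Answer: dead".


B4=E is recorded by pool input(s) 2, 3, 7, 8, 9, 10 -> covered
Answer: covered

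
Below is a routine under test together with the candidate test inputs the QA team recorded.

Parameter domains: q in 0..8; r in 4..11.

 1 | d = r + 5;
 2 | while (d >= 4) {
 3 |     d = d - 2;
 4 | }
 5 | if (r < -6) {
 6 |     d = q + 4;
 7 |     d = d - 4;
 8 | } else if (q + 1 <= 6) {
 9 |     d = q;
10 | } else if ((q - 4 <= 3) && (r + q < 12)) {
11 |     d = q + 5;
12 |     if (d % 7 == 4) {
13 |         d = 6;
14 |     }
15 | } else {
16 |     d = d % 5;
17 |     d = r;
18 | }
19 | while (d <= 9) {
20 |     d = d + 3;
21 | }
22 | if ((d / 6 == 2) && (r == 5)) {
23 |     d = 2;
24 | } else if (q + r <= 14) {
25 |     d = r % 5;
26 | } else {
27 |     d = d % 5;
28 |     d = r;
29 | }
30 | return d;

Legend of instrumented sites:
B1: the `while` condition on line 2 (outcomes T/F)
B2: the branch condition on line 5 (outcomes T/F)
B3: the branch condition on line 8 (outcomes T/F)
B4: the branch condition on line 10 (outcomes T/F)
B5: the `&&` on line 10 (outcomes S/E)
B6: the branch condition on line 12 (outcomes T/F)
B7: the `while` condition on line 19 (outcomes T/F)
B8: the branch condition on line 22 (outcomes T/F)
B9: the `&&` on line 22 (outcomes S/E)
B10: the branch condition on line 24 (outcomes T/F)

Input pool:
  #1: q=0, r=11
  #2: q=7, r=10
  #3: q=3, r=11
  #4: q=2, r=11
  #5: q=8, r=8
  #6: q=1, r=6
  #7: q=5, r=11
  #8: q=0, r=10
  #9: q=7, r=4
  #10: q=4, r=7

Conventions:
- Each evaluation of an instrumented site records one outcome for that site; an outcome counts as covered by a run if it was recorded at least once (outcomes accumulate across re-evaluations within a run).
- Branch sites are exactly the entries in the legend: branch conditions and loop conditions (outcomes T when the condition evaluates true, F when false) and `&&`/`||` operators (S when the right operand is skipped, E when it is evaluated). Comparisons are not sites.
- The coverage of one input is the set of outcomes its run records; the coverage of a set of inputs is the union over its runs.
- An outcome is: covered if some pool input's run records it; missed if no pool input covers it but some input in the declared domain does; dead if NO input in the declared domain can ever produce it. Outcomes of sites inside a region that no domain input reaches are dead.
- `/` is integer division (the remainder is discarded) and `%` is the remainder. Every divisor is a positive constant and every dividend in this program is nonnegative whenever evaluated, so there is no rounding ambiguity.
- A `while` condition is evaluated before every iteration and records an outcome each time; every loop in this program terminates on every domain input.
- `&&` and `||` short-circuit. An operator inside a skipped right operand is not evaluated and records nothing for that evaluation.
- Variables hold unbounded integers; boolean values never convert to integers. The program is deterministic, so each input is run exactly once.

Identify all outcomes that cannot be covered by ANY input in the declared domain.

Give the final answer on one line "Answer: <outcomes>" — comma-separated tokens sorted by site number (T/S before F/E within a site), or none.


running all 72 domain inputs and tallying outcomes:
  B2=T: zero occurrences over every domain input -> dead
  reachable outcomes have witnesses, e.g. B1=T (e.g. q=0, r=4), B1=F (e.g. q=0, r=4), B2=F (e.g. q=0, r=4), B3=T (e.g. q=0, r=4)
Answer: B2=T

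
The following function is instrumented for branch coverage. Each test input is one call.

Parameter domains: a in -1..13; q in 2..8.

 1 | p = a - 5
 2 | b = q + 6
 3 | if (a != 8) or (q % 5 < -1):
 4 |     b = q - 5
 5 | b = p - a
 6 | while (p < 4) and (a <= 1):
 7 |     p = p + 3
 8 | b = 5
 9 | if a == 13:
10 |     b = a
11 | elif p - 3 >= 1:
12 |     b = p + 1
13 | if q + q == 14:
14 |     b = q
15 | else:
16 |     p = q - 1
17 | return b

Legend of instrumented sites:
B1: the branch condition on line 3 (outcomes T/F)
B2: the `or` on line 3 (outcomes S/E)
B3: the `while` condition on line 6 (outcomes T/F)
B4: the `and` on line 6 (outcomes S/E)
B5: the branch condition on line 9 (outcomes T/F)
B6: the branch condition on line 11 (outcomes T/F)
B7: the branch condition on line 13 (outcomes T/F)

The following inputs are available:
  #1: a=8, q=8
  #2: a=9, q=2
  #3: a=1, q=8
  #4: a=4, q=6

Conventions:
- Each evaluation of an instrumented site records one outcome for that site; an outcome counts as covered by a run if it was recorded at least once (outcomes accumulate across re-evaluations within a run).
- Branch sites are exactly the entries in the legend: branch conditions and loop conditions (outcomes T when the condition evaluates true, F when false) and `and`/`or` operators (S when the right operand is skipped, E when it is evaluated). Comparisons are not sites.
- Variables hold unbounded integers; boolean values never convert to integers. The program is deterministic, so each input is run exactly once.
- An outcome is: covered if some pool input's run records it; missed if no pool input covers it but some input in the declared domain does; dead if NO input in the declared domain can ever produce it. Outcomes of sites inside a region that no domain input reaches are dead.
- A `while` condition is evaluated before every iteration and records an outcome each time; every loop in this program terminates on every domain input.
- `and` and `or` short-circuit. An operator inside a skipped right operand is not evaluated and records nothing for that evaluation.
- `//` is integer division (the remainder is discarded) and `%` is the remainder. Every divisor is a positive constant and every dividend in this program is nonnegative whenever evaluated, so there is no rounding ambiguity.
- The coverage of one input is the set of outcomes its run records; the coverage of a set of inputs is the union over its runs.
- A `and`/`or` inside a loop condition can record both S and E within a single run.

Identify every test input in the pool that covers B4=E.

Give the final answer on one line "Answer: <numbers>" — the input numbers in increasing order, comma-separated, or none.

input #1 (a=8, q=8): hits B4=E
input #2 (a=9, q=2): never hits B4=E
input #3 (a=1, q=8): hits B4=E
input #4 (a=4, q=6): hits B4=E

Answer: 1, 3, 4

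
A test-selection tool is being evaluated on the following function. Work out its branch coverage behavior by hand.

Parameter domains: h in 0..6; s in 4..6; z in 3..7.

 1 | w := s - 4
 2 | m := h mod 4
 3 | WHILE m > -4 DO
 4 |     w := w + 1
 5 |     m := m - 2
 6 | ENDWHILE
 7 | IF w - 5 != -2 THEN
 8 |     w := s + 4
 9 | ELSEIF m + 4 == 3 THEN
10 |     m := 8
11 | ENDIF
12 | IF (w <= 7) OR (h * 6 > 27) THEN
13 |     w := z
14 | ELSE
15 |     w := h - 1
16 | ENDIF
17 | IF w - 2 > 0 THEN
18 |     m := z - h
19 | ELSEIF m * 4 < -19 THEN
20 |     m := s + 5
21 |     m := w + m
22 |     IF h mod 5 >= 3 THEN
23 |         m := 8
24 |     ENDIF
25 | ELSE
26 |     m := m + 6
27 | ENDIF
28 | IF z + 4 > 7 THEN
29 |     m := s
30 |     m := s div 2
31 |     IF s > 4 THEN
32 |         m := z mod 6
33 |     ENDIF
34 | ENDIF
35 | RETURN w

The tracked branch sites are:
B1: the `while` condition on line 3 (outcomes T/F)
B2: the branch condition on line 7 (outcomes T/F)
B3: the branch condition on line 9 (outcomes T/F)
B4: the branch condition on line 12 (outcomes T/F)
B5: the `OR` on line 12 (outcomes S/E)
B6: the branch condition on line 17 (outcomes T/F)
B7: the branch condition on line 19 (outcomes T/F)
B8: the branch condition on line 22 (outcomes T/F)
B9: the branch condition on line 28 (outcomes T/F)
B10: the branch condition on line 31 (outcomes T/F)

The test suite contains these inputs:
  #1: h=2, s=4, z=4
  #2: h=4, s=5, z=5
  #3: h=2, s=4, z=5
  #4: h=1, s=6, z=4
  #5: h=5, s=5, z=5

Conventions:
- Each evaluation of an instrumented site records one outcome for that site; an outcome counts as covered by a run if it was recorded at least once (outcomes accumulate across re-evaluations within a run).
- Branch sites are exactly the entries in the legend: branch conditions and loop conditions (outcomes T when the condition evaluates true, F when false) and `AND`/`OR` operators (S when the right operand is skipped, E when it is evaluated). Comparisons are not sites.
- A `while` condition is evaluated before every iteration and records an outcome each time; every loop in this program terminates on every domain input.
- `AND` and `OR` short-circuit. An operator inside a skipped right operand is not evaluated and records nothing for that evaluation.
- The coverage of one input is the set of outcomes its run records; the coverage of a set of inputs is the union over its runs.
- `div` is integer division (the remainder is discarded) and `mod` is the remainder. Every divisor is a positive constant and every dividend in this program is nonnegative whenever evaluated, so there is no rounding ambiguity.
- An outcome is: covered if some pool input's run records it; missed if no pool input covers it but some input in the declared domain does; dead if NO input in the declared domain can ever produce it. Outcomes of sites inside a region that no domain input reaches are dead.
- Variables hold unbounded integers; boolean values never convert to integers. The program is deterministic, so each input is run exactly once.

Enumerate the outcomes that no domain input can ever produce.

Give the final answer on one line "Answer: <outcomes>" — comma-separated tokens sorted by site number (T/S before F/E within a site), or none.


sweeping the full domain (105 inputs) for each outcome:
  B3=T: unreachable across the whole domain -> dead
  reachable outcomes have witnesses, e.g. B1=T (e.g. h=0, s=4, z=3), B1=F (e.g. h=0, s=4, z=3), B2=T (e.g. h=0, s=4, z=3), B2=F (e.g. h=0, s=5, z=3)
Answer: B3=T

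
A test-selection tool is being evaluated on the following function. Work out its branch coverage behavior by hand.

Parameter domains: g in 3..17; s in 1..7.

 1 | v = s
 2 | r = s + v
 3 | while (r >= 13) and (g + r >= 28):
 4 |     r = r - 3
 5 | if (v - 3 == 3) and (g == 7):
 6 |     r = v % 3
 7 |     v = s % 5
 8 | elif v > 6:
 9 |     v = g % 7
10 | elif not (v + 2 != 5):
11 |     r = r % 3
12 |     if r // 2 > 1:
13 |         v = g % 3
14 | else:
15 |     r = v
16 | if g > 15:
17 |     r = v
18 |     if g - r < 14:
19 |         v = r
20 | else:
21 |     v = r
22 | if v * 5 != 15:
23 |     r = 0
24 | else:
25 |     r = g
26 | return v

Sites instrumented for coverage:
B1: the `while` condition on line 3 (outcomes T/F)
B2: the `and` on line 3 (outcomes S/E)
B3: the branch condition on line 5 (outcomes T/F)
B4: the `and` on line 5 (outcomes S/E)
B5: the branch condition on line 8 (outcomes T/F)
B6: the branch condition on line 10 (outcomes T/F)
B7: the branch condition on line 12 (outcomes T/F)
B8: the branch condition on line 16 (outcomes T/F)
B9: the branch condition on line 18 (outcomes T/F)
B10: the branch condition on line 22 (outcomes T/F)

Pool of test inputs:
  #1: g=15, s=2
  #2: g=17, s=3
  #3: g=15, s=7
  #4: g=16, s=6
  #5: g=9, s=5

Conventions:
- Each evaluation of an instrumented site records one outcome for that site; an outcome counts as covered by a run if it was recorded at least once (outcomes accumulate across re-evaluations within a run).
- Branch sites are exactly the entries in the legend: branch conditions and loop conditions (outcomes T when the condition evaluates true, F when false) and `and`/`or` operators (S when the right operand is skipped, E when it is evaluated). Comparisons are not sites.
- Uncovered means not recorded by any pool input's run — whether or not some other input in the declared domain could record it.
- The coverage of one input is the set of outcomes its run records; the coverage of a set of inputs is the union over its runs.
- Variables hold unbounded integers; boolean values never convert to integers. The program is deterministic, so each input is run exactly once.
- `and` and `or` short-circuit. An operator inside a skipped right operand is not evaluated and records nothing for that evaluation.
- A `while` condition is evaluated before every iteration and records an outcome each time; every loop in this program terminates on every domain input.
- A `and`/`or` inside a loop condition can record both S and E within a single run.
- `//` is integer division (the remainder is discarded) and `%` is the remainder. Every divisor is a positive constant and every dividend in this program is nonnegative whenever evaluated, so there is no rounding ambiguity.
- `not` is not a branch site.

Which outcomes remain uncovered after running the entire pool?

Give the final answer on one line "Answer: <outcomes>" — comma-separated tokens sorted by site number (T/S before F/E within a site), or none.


input #1 (g=15, s=2): events B2->S, B1->F, B4->S, B3->F, B5->F, B6->F, B8->F, B10->T; covers B1=F, B2=S, B3=F, B4=S, B5=F, B6=F, B8=F, B10=T
input #2 (g=17, s=3): events B2->S, B1->F, B4->S, B3->F, B5->F, B6->T, B7->F, B8->T, B9->F, B10->F; covers B1=F, B2=S, B3=F, B4=S, B5=F, B6=T, B7=F, B8=T, B9=F, B10=F
input #3 (g=15, s=7): events B2->E, B1->T, B2->S, B1->F, B4->S, B3->F, B5->T, B8->F, B10->T; covers B1=T, B1=F, B2=S, B2=E, B3=F, B4=S, B5=T, B8=F, B10=T
input #4 (g=16, s=6): events B2->S, B1->F, B4->E, B3->F, B5->F, B6->F, B8->T, B9->T, B10->T; covers B1=F, B2=S, B3=F, B4=E, B5=F, B6=F, B8=T, B9=T, B10=T
input #5 (g=9, s=5): events B2->S, B1->F, B4->S, B3->F, B5->F, B6->F, B8->F, B10->T; covers B1=F, B2=S, B3=F, B4=S, B5=F, B6=F, B8=F, B10=T
union over the pool: B1=T, B1=F, B2=S, B2=E, B3=F, B4=S, B4=E, B5=T, B5=F, B6=T, B6=F, B7=F, B8=T, B8=F, B9=T, B9=F, B10=T, B10=F
uncovered (2 of 20): B3=T, B7=T
Answer: B3=T, B7=T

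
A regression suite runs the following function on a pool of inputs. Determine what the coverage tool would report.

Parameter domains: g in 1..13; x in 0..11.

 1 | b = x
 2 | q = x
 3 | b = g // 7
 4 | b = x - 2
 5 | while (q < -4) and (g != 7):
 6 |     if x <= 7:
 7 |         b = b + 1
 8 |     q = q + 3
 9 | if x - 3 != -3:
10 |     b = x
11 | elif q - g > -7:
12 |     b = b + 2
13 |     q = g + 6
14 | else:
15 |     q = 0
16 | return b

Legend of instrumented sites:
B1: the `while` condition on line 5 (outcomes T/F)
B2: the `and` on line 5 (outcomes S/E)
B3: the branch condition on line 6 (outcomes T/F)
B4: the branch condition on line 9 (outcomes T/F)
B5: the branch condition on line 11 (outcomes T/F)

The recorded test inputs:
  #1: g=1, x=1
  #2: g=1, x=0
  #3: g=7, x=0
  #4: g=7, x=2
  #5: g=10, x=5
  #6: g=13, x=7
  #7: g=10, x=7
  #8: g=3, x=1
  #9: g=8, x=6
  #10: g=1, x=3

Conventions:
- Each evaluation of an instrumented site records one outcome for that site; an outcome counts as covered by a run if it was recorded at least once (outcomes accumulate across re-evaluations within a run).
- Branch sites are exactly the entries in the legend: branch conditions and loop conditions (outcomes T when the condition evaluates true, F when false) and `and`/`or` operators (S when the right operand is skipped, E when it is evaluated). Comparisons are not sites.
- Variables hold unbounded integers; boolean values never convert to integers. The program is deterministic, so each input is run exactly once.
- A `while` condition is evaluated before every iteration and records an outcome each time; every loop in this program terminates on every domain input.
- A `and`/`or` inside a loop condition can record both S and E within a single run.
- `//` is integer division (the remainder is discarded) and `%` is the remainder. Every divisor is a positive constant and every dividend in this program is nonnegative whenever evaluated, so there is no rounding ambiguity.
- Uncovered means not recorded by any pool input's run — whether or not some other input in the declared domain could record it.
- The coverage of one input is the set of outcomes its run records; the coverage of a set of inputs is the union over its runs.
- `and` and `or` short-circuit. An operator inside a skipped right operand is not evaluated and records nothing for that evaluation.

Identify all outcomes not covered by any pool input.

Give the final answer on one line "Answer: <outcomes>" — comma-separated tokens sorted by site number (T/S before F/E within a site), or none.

#1 (g=1, x=1) -> B2->S, B1->F, B4->T; covered: B1=F, B2=S, B4=T
#2 (g=1, x=0) -> B2->S, B1->F, B4->F, B5->T; covered: B1=F, B2=S, B4=F, B5=T
#3 (g=7, x=0) -> B2->S, B1->F, B4->F, B5->F; covered: B1=F, B2=S, B4=F, B5=F
#4 (g=7, x=2) -> B2->S, B1->F, B4->T; covered: B1=F, B2=S, B4=T
#5 (g=10, x=5) -> B2->S, B1->F, B4->T; covered: B1=F, B2=S, B4=T
#6 (g=13, x=7) -> B2->S, B1->F, B4->T; covered: B1=F, B2=S, B4=T
#7 (g=10, x=7) -> B2->S, B1->F, B4->T; covered: B1=F, B2=S, B4=T
#8 (g=3, x=1) -> B2->S, B1->F, B4->T; covered: B1=F, B2=S, B4=T
#9 (g=8, x=6) -> B2->S, B1->F, B4->T; covered: B1=F, B2=S, B4=T
#10 (g=1, x=3) -> B2->S, B1->F, B4->T; covered: B1=F, B2=S, B4=T
union over the pool: B1=F, B2=S, B4=T, B4=F, B5=T, B5=F
uncovered (4 of 10): B1=T, B2=E, B3=T, B3=F

Answer: B1=T, B2=E, B3=T, B3=F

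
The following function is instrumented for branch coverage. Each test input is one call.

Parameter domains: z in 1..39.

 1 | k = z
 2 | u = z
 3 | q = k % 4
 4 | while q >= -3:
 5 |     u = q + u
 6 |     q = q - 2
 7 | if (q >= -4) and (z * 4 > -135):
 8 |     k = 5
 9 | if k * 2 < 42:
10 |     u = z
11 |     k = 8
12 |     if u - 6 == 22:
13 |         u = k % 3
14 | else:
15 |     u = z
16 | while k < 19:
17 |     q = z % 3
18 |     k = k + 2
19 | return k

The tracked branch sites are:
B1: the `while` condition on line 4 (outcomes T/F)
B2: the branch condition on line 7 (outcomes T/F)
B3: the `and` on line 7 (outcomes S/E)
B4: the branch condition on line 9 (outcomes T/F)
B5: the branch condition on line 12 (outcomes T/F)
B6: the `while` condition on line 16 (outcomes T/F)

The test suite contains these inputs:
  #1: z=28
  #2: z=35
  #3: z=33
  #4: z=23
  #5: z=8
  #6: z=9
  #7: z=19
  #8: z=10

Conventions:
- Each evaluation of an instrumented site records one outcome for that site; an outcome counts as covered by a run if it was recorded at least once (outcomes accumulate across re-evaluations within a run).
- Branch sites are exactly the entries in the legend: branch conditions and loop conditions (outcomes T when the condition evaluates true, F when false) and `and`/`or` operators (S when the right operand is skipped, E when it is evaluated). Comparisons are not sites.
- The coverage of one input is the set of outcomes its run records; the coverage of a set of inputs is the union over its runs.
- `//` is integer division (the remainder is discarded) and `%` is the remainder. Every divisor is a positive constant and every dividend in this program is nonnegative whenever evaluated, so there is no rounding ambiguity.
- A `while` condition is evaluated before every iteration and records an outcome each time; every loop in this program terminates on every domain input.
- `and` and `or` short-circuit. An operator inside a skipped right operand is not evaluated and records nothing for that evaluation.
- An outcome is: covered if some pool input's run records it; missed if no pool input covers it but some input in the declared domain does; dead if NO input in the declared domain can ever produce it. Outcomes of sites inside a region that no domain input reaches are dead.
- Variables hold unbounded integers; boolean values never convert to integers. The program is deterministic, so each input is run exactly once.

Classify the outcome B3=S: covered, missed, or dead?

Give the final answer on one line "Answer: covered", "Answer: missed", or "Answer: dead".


B3=S is recorded by pool input(s) 2, 3, 4, 6, 7 -> covered
Answer: covered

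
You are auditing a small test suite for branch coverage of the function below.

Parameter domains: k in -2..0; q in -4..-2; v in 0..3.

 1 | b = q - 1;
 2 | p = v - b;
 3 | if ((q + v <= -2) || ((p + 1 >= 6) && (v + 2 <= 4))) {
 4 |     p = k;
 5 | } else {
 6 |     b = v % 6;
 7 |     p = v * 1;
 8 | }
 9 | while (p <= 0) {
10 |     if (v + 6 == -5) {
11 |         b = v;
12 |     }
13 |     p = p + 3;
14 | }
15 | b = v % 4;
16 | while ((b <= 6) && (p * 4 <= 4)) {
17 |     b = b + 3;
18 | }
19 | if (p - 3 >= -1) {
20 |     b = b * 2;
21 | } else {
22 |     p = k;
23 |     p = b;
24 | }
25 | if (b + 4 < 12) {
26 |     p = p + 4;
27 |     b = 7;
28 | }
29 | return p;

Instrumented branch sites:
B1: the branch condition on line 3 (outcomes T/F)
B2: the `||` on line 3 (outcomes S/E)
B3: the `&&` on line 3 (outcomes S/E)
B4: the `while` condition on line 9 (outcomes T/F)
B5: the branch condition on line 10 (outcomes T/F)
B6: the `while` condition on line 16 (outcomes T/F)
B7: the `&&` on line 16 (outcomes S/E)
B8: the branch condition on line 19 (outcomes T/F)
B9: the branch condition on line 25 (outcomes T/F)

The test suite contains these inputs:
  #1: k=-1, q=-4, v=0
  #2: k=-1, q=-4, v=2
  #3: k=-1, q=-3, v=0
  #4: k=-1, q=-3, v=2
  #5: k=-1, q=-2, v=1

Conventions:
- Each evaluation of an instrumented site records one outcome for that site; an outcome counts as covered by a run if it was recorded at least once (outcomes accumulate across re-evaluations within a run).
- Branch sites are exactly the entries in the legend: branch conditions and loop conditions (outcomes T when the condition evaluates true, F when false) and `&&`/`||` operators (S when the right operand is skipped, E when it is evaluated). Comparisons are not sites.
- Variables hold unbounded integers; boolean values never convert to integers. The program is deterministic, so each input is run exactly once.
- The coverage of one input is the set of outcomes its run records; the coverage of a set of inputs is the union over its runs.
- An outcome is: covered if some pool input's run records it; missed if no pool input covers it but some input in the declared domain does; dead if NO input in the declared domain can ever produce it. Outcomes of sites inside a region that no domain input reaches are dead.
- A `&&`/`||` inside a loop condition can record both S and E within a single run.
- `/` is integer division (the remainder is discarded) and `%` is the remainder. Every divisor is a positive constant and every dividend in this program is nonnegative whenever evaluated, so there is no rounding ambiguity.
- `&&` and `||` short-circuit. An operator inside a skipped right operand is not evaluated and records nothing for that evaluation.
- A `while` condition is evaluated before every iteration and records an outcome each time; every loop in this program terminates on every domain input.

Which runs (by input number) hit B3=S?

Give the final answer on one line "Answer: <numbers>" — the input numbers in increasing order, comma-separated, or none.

input #1 (k=-1, q=-4, v=0): does not record B3=S
input #2 (k=-1, q=-4, v=2): does not record B3=S
input #3 (k=-1, q=-3, v=0): does not record B3=S
input #4 (k=-1, q=-3, v=2): does not record B3=S
input #5 (k=-1, q=-2, v=1): records B3=S

Answer: 5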